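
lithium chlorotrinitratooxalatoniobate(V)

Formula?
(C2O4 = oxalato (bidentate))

Li[Nb(C2O4)Cl(NO3)3]

Ligands: 1 chloro (Cl, -1), 1 oxalato (C2O4, -2), 3 nitrato (NO3, -1). Ligand charge sum = -6.
Charge balance with lithium (+1) requires 1 complex ion per 1 lithium.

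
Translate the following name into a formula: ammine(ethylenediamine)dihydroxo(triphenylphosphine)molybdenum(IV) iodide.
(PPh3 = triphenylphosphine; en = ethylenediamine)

[Mo(en)(NH3)(OH)2(PPh3)]I2

Ligands: 1 ammine (NH3, neutral), 2 hydroxo (OH, -1), 1 triphenylphosphine (PPh3, neutral), 1 ethylenediamine (en, neutral). Ligand charge sum = -2.
With Mo in oxidation state +4, the complex ion is [Mo...]^2+.
Charge balance with iodide (-1) requires 1 complex ion per 2 iodide.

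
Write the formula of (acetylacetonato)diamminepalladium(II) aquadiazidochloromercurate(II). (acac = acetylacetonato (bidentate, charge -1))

Cation [Pd…]: ligand charges -1, Pd(II) ⇒ ion charge 1+.
Anion [Hg…]: ligand charges -3, Hg(II) ⇒ ion charge 1−.
One 1+ cation balances one 1− anion.

[Pd(acac)(NH3)2][HgCl(H2O)(N3)2]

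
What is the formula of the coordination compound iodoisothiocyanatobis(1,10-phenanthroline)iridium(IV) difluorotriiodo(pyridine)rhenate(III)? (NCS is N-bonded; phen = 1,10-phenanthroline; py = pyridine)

[IrI(NCS)(phen)2][ReF2I3(py)]

Cation [Ir…]: ligand charges -2, Ir(IV) ⇒ ion charge 2+.
Anion [Re…]: ligand charges -5, Re(III) ⇒ ion charge 2−.
One 2+ cation balances one 2− anion.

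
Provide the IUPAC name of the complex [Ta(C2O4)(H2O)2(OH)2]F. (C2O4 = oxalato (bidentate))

diaquadihydroxooxalatotantalum(V) fluoride

The 1 fluoride counter-ion carries a total charge of -1, so each complex ion is 1+.
Ligand charges: 2×aqua (neutral), 1×oxalato (-2 each), 2×hydroxo (-1 each); total -4. So Ta + (-4) = 1+, giving Ta = +5.
Ligands are named alphabetically: aqua before hydroxo before oxalato.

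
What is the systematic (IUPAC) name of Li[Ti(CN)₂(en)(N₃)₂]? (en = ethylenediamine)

lithium diazidodicyano(ethylenediamine)titanate(III)

The 1 lithium counter-ion carries a total charge of +1, so each complex ion is 1−.
Ligand charges: 2×azido (-1 each), 2×cyano (-1 each), 1×ethylenediamine (neutral); total -4. So Ti + (-4) = 1−, giving Ti = +3.
Ligands are named alphabetically: azido before cyano before ethylenediamine.
The complex ion is anionic, so titanium takes the -ate form titanate(III).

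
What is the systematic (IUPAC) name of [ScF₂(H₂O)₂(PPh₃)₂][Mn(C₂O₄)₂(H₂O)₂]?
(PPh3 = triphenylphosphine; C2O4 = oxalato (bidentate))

diaquadifluorobis(triphenylphosphine)scandium(III) diaquadioxalatomanganate(III)

Scandium is always +3 in its complexes; the cation's ligand charges sum to -2, so the complex cation is 1+.
A 1:1 salt means the anion carries the equal and opposite charge, 1−.
Anion: ligand charges sum to -4; for the ion to be 1−, Mn = +3.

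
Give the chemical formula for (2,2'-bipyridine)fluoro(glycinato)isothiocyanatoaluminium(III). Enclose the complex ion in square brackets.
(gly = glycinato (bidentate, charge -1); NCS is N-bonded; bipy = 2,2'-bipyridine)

Ligands: 1 glycinato (gly, -1), 1 isothiocyanato (NCS, -1), 1 2,2'-bipyridine (bipy, neutral), 1 fluoro (F, -1). Ligand charge sum = -3.
With Al in oxidation state +3, the complex ion is [Al...].

[Al(bipy)F(gly)(NCS)]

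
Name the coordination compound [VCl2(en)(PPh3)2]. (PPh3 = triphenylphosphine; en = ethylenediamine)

There is no counter-ion, so the complex is neutral overall.
Ligand charges: 2×chloro (-1 each), 2×triphenylphosphine (neutral), 1×ethylenediamine (neutral); total -2. So V + (-2) = 0, giving V = +2.
Ligands are named alphabetically: chloro before ethylenediamine before triphenylphosphine.

dichloro(ethylenediamine)bis(triphenylphosphine)vanadium(II)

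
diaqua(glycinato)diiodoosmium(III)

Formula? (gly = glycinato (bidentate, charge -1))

Ligands: 1 glycinato (gly, -1), 2 aqua (H2O, neutral), 2 iodo (I, -1). Ligand charge sum = -3.
With Os in oxidation state +3, the complex ion is [Os...].

[Os(gly)(H2O)2I2]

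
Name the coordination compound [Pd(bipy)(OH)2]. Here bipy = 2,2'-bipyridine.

(2,2'-bipyridine)dihydroxopalladium(II)

There is no counter-ion, so the complex is neutral overall.
Ligand charges: 2×hydroxo (-1 each), 1×2,2'-bipyridine (neutral); total -2. So Pd + (-2) = 0, giving Pd = +2.
Ligands are named alphabetically: bipyridine before hydroxo.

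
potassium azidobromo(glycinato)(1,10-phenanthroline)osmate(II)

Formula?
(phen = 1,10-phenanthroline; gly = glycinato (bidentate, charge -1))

K[OsBr(gly)(N3)(phen)]

Ligands: 1 1,10-phenanthroline (phen, neutral), 1 bromo (Br, -1), 1 azido (N3, -1), 1 glycinato (gly, -1). Ligand charge sum = -3.
With Os in oxidation state +2, the complex ion is [Os...]^1−.
Charge balance with potassium (+1) requires 1 complex ion per 1 potassium.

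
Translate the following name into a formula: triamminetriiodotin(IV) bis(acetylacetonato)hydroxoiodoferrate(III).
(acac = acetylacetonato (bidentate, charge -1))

Cation [Sn…]: ligand charges -3, Sn(IV) ⇒ ion charge 1+.
Anion [Fe…]: ligand charges -4, Fe(III) ⇒ ion charge 1−.
One 1+ cation balances one 1− anion.

[SnI3(NH3)3][Fe(acac)2I(OH)]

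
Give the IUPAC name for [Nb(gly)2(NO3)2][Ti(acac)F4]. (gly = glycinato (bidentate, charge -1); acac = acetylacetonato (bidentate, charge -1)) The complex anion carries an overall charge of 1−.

bis(glycinato)dinitratoniobium(V) (acetylacetonato)tetrafluorotitanate(IV)

The complex anion is given as 1−; its ligand charges sum to -5, so Ti = +4.
A 1:1 salt means the cation carries the equal and opposite charge, 1+.
Cation: ligand charges sum to -4; for the ion to be 1+, Nb = +5.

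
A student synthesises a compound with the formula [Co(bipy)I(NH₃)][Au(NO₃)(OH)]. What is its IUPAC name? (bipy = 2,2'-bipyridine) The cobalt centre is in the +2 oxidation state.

Both ions are complex: the cation is named first with the plain metal name, the anion second with the -ate form; each ion's ligands are alphabetised independently.
Co is given as +2; the cation's ligand charges sum to -1, so the complex cation is 1+.
A 1:1 salt means the anion carries the equal and opposite charge, 1−.
Anion: ligand charges sum to -2; for the ion to be 1−, Au = +1.

ammine(2,2'-bipyridine)iodocobalt(II) hydroxonitratoaurate(I)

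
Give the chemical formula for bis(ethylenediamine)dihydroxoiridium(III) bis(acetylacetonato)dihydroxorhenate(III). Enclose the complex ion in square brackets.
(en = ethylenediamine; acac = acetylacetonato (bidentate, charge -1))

[Ir(en)2(OH)2][Re(acac)2(OH)2]

Cation [Ir…]: ligand charges -2, Ir(III) ⇒ ion charge 1+.
Anion [Re…]: ligand charges -4, Re(III) ⇒ ion charge 1−.
One 1+ cation balances one 1− anion.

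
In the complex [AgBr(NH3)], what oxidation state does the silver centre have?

No counter-ion: the bracketed complex is neutral.
Ligand charges: 1×Br = -1; 1×NH3 neutral; sum -1.
Ag + (-1) = 0 ⇒ Ag is +1.

+1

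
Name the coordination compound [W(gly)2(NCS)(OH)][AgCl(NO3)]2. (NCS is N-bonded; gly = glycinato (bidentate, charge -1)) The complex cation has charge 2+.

bis(glycinato)hydroxoisothiocyanatotungsten(VI) chloronitratoargentate(I)

Both ions are complex: the cation is named first with the plain metal name, the anion second with the -ate form; each ion's ligands are alphabetised independently.
The complex cation is given as 2+; its ligand charges sum to -4, so W = +6.
With 2 anions per cation, each anion must be 2/2 = 1−.
Anion: ligand charges sum to -2; for the ion to be 1−, Ag = +1.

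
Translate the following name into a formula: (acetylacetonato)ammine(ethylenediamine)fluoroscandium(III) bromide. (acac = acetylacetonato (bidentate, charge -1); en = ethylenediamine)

Ligands: 1 ammine (NH3, neutral), 1 fluoro (F, -1), 1 acetylacetonato (acac, -1), 1 ethylenediamine (en, neutral). Ligand charge sum = -2.
Charge balance with bromide (-1) requires 1 complex ion per 1 bromide.

[Sc(acac)(en)F(NH3)]Br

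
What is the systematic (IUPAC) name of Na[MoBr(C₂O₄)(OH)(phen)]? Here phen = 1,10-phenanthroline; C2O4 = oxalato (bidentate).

sodium bromohydroxooxalato(1,10-phenanthroline)molybdate(III)

The 1 sodium counter-ion carries a total charge of +1, so each complex ion is 1−.
Ligand charges: 1×bromo (-1 each), 1×1,10-phenanthroline (neutral), 1×oxalato (-2 each), 1×hydroxo (-1 each); total -4. So Mo + (-4) = 1−, giving Mo = +3.
Ligands are named alphabetically: bromo before hydroxo before oxalato before phenanthroline.
The complex ion is anionic, so molybdenum takes the -ate form molybdate(III).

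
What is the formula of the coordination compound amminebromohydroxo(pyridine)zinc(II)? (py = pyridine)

Ligands: 1 ammine (NH3, neutral), 1 pyridine (py, neutral), 1 hydroxo (OH, -1), 1 bromo (Br, -1). Ligand charge sum = -2.
With Zn in oxidation state +2, the complex ion is [Zn...].

[ZnBr(NH3)(OH)(py)]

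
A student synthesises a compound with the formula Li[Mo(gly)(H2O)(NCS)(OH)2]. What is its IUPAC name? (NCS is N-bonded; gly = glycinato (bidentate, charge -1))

lithium aqua(glycinato)dihydroxoisothiocyanatomolybdate(III)

The 1 lithium counter-ion carries a total charge of +1, so each complex ion is 1−.
Ligand charges: 1×aqua (neutral), 2×hydroxo (-1 each), 1×isothiocyanato (-1 each), 1×glycinato (-1 each); total -4. So Mo + (-4) = 1−, giving Mo = +3.
Ligands are named alphabetically: aqua before glycinato before hydroxo before isothiocyanato.
The complex ion is anionic, so molybdenum takes the -ate form molybdate(III).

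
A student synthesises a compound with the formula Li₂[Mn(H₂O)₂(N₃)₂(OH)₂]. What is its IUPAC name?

lithium diaquadiazidodihydroxomanganate(II)

The 2 lithium counter-ions carry a total charge of +2, so each complex ion is 2−.
Ligand charges: 2×aqua (neutral), 2×azido (-1 each), 2×hydroxo (-1 each); total -4. So Mn + (-4) = 2−, giving Mn = +2.
Ligands are named alphabetically: aqua before azido before hydroxo.
The complex ion is anionic, so manganese takes the -ate form manganate(II).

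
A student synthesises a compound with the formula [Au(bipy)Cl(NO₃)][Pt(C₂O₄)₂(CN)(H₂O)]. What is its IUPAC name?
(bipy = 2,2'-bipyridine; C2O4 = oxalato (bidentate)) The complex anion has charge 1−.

Both ions are complex: the cation is named first with the plain metal name, the anion second with the -ate form; each ion's ligands are alphabetised independently.
The complex anion is given as 1−; its ligand charges sum to -5, so Pt = +4.
A 1:1 salt means the cation carries the equal and opposite charge, 1+.
Cation: ligand charges sum to -2; for the ion to be 1+, Au = +3.

(2,2'-bipyridine)chloronitratogold(III) aquacyanodioxalatoplatinate(IV)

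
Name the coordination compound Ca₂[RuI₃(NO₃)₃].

The 2 calcium counter-ions carry a total charge of +4, so each complex ion is 4−.
Ligand charges: 3×iodo (-1 each), 3×nitrato (-1 each); total -6. So Ru + (-6) = 4−, giving Ru = +2.
The complex ion is anionic, so ruthenium takes the -ate form ruthenate(II).

calcium triiodotrinitratoruthenate(II)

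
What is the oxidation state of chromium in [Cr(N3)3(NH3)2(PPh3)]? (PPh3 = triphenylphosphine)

No counter-ion: the bracketed complex is neutral.
Ligand charges: 1×PPh3 neutral; 2×NH3 neutral; 3×N3 = -3; sum -3.
Cr + (-3) = 0 ⇒ Cr is +3.

+3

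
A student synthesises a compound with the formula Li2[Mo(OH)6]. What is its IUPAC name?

lithium hexahydroxomolybdate(IV)

The 2 lithium counter-ions carry a total charge of +2, so each complex ion is 2−.
Ligand charges: 6×hydroxo (-1 each); total -6. So Mo + (-6) = 2−, giving Mo = +4.
The complex ion is anionic, so molybdenum takes the -ate form molybdate(IV).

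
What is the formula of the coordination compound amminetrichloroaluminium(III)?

[AlCl3(NH3)]

Ligands: 3 chloro (Cl, -1), 1 ammine (NH3, neutral). Ligand charge sum = -3.
With Al in oxidation state +3, the complex ion is [Al...].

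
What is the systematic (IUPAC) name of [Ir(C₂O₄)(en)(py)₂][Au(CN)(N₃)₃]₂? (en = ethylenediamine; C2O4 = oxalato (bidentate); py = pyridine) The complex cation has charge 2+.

(ethylenediamine)oxalatobis(pyridine)iridium(IV) triazidocyanoaurate(III)

Both ions are complex: the cation is named first with the plain metal name, the anion second with the -ate form; each ion's ligands are alphabetised independently.
The complex cation is given as 2+; its ligand charges sum to -2, so Ir = +4.
With 2 anions per cation, each anion must be 2/2 = 1−.
Anion: ligand charges sum to -4; for the ion to be 1−, Au = +3.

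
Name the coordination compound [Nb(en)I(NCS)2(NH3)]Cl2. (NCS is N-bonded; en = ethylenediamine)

The 2 chloride counter-ions carry a total charge of -2, so each complex ion is 2+.
Ligand charges: 2×isothiocyanato (-1 each), 1×iodo (-1 each), 1×ammine (neutral), 1×ethylenediamine (neutral); total -3. So Nb + (-3) = 2+, giving Nb = +5.
Ligands are named alphabetically: ammine before ethylenediamine before iodo before isothiocyanato.

ammine(ethylenediamine)iododiisothiocyanatoniobium(V) chloride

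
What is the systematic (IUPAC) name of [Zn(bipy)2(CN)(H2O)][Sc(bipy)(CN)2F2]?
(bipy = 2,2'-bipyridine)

Both ions are complex: the cation is named first with the plain metal name, the anion second with the -ate form; each ion's ligands are alphabetised independently.
Zinc is always +2 in its complexes; the cation's ligand charges sum to -1, so the complex cation is 1+.
A 1:1 salt means the anion carries the equal and opposite charge, 1−.
Anion: ligand charges sum to -4; for the ion to be 1−, Sc = +3.

aquabis(2,2'-bipyridine)cyanozinc(II) (2,2'-bipyridine)dicyanodifluoroscandate(III)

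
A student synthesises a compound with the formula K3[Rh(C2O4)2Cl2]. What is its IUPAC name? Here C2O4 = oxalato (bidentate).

potassium dichlorodioxalatorhodate(III)

The 3 potassium counter-ions carry a total charge of +3, so each complex ion is 3−.
Ligand charges: 2×chloro (-1 each), 2×oxalato (-2 each); total -6. So Rh + (-6) = 3−, giving Rh = +3.
Ligands are named alphabetically: chloro before oxalato.
The complex ion is anionic, so rhodium takes the -ate form rhodate(III).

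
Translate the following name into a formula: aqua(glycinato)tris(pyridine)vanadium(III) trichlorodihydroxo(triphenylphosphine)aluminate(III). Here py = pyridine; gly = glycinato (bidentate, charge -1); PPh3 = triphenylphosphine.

Cation [V…]: ligand charges -1, V(III) ⇒ ion charge 2+.
Anion [Al…]: ligand charges -5, Al(III) ⇒ ion charge 2−.
One 2+ cation balances one 2− anion.

[V(gly)(H2O)(py)3][AlCl3(OH)2(PPh3)]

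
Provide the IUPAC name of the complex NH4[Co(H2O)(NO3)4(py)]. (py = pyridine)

ammonium aquatetranitrato(pyridine)cobaltate(III)

The 1 ammonium counter-ion carries a total charge of +1, so each complex ion is 1−.
Ligand charges: 1×aqua (neutral), 1×pyridine (neutral), 4×nitrato (-1 each); total -4. So Co + (-4) = 1−, giving Co = +3.
The complex ion is anionic, so cobalt takes the -ate form cobaltate(III).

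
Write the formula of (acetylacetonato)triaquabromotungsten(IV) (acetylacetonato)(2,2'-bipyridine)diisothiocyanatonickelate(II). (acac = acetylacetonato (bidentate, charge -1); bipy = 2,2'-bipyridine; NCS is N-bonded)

Cation [W…]: ligand charges -2, W(IV) ⇒ ion charge 2+.
Anion [Ni…]: ligand charges -3, Ni(II) ⇒ ion charge 1−.

[W(acac)Br(H2O)3][Ni(acac)(bipy)(NCS)2]2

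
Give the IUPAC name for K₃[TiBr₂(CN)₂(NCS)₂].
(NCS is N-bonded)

potassium dibromodicyanodiisothiocyanatotitanate(III)

The 3 potassium counter-ions carry a total charge of +3, so each complex ion is 3−.
Ligand charges: 2×cyano (-1 each), 2×isothiocyanato (-1 each), 2×bromo (-1 each); total -6. So Ti + (-6) = 3−, giving Ti = +3.
Ligands are named alphabetically: bromo before cyano before isothiocyanato.
The complex ion is anionic, so titanium takes the -ate form titanate(III).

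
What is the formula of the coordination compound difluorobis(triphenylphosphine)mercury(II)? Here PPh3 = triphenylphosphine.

[HgF2(PPh3)2]

Ligands: 2 fluoro (F, -1), 2 triphenylphosphine (PPh3, neutral). Ligand charge sum = -2.
With Hg in oxidation state +2, the complex ion is [Hg...].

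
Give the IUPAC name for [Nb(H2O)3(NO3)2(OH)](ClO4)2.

triaquahydroxodinitratoniobium(V) perchlorate

The 2 perchlorate counter-ions carry a total charge of -2, so each complex ion is 2+.
Ligand charges: 3×aqua (neutral), 1×hydroxo (-1 each), 2×nitrato (-1 each); total -3. So Nb + (-3) = 2+, giving Nb = +5.
Ligands are named alphabetically: aqua before hydroxo before nitrato.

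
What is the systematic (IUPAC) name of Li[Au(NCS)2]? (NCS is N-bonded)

The 1 lithium counter-ion carries a total charge of +1, so each complex ion is 1−.
Ligand charges: 2×isothiocyanato (-1 each); total -2. So Au + (-2) = 1−, giving Au = +1.
The complex ion is anionic, so gold takes the -ate form aurate(I).

lithium diisothiocyanatoaurate(I)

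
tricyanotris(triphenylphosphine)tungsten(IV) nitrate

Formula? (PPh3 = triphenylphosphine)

[W(CN)3(PPh3)3]NO3

Ligands: 3 cyano (CN, -1), 3 triphenylphosphine (PPh3, neutral). Ligand charge sum = -3.
With W in oxidation state +4, the complex ion is [W...]^1+.
Charge balance with nitrate (-1) requires 1 complex ion per 1 nitrate.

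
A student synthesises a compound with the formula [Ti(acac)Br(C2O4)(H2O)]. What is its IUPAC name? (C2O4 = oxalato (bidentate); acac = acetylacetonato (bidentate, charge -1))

There is no counter-ion, so the complex is neutral overall.
Ligand charges: 1×oxalato (-2 each), 1×acetylacetonato (-1 each), 1×bromo (-1 each), 1×aqua (neutral); total -4. So Ti + (-4) = 0, giving Ti = +4.
Ligands are named alphabetically: acetylacetonato before aqua before bromo before oxalato.

(acetylacetonato)aquabromooxalatotitanium(IV)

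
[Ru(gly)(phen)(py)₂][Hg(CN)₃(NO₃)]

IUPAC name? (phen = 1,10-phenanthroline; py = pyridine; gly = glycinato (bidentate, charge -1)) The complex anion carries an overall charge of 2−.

The complex anion is given as 2−; its ligand charges sum to -4, so Hg = +2.
A 1:1 salt means the cation carries the equal and opposite charge, 2+.
Cation: ligand charges sum to -1; for the ion to be 2+, Ru = +3.

(glycinato)(1,10-phenanthroline)bis(pyridine)ruthenium(III) tricyanonitratomercurate(II)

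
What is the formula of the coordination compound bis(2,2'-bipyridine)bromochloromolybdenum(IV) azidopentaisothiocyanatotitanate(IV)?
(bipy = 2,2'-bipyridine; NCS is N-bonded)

Cation [Mo…]: ligand charges -2, Mo(IV) ⇒ ion charge 2+.
Anion [Ti…]: ligand charges -6, Ti(IV) ⇒ ion charge 2−.
One 2+ cation balances one 2− anion.

[Mo(bipy)2BrCl][Ti(N3)(NCS)5]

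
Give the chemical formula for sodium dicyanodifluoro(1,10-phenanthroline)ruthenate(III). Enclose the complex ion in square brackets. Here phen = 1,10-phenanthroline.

Ligands: 2 fluoro (F, -1), 2 cyano (CN, -1), 1 1,10-phenanthroline (phen, neutral). Ligand charge sum = -4.
Charge balance with sodium (+1) requires 1 complex ion per 1 sodium.

Na[Ru(CN)2F2(phen)]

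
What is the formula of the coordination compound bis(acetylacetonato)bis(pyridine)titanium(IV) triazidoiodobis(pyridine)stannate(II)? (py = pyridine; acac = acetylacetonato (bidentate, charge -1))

[Ti(acac)2(py)2][SnI(N3)3(py)2]

Cation [Ti…]: ligand charges -2, Ti(IV) ⇒ ion charge 2+.
Anion [Sn…]: ligand charges -4, Sn(II) ⇒ ion charge 2−.
One 2+ cation balances one 2− anion.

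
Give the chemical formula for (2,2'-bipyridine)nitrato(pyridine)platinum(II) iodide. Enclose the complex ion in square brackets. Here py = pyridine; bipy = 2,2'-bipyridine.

Ligands: 1 nitrato (NO3, -1), 1 pyridine (py, neutral), 1 2,2'-bipyridine (bipy, neutral). Ligand charge sum = -1.
Charge balance with iodide (-1) requires 1 complex ion per 1 iodide.

[Pt(bipy)(NO3)(py)]I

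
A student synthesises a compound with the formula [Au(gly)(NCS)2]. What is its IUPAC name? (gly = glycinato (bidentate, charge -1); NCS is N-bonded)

There is no counter-ion, so the complex is neutral overall.
Ligand charges: 1×glycinato (-1 each), 2×isothiocyanato (-1 each); total -3. So Au + (-3) = 0, giving Au = +3.
Ligands are named alphabetically: glycinato before isothiocyanato.

(glycinato)diisothiocyanatogold(III)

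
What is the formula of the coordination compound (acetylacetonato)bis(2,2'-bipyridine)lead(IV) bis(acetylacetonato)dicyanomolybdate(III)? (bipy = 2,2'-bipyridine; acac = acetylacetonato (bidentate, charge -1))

Cation [Pb…]: ligand charges -1, Pb(IV) ⇒ ion charge 3+.
Anion [Mo…]: ligand charges -4, Mo(III) ⇒ ion charge 1−.
One 3+ cation requires 3 of the 1− anion.

[Pb(acac)(bipy)2][Mo(acac)2(CN)2]3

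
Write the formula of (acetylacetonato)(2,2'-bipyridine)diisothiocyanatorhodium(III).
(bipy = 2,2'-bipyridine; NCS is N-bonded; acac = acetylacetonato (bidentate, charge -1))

[Rh(acac)(bipy)(NCS)2]

Ligands: 1 2,2'-bipyridine (bipy, neutral), 2 isothiocyanato (NCS, -1), 1 acetylacetonato (acac, -1). Ligand charge sum = -3.
With Rh in oxidation state +3, the complex ion is [Rh...].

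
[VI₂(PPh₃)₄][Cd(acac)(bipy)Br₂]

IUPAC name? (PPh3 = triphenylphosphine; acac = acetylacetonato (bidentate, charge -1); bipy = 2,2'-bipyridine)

Both ions are complex: the cation is named first with the plain metal name, the anion second with the -ate form; each ion's ligands are alphabetised independently.
Cadmium is always +2 in its complexes; the anion's ligand charges sum to -3, so the complex anion is 1−.
A 1:1 salt means the cation carries the equal and opposite charge, 1+.
Cation: ligand charges sum to -2; for the ion to be 1+, V = +3.

diiodotetrakis(triphenylphosphine)vanadium(III) (acetylacetonato)(2,2'-bipyridine)dibromocadmate(II)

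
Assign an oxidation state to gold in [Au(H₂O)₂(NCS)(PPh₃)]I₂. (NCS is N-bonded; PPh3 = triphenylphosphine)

2 iodide outside the brackets (-1 each) → the complex ion is 2+.
Ligand charges: 2×H2O neutral; 1×NCS = -1; 1×PPh3 neutral; sum -1.
Au + (-1) = 2+ ⇒ Au is +3.

+3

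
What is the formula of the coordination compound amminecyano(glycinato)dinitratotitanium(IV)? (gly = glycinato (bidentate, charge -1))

[Ti(CN)(gly)(NH3)(NO3)2]

Ligands: 1 glycinato (gly, -1), 1 ammine (NH3, neutral), 1 cyano (CN, -1), 2 nitrato (NO3, -1). Ligand charge sum = -4.
With Ti in oxidation state +4, the complex ion is [Ti...].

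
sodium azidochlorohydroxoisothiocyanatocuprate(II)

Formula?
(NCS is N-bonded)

Na2[CuCl(N3)(NCS)(OH)]

Ligands: 1 hydroxo (OH, -1), 1 azido (N3, -1), 1 chloro (Cl, -1), 1 isothiocyanato (NCS, -1). Ligand charge sum = -4.
Charge balance with sodium (+1) requires 1 complex ion per 2 sodium.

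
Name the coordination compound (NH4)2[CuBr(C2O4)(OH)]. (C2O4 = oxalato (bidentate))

The 2 ammonium counter-ions carry a total charge of +2, so each complex ion is 2−.
Ligand charges: 1×oxalato (-2 each), 1×bromo (-1 each), 1×hydroxo (-1 each); total -4. So Cu + (-4) = 2−, giving Cu = +2.
The complex ion is anionic, so copper takes the -ate form cuprate(II).

ammonium bromohydroxooxalatocuprate(II)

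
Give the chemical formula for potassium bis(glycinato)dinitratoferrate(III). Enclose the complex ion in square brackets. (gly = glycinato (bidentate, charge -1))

Ligands: 2 nitrato (NO3, -1), 2 glycinato (gly, -1). Ligand charge sum = -4.
With Fe in oxidation state +3, the complex ion is [Fe...]^1−.
Charge balance with potassium (+1) requires 1 complex ion per 1 potassium.

K[Fe(gly)2(NO3)2]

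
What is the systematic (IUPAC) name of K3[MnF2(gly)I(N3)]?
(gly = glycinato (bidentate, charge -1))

The 3 potassium counter-ions carry a total charge of +3, so each complex ion is 3−.
Ligand charges: 1×azido (-1 each), 2×fluoro (-1 each), 1×glycinato (-1 each), 1×iodo (-1 each); total -5. So Mn + (-5) = 3−, giving Mn = +2.
Ligands are named alphabetically: azido before fluoro before glycinato before iodo.
The complex ion is anionic, so manganese takes the -ate form manganate(II).

potassium azidodifluoro(glycinato)iodomanganate(II)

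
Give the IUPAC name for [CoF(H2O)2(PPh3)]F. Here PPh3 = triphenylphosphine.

The 1 fluoride counter-ion carries a total charge of -1, so each complex ion is 1+.
Ligand charges: 1×triphenylphosphine (neutral), 1×fluoro (-1 each), 2×aqua (neutral); total -1. So Co + (-1) = 1+, giving Co = +2.
Ligands are named alphabetically: aqua before fluoro before triphenylphosphine.

diaquafluoro(triphenylphosphine)cobalt(II) fluoride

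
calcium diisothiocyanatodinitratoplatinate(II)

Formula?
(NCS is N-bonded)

Ca[Pt(NCS)2(NO3)2]

Ligands: 2 nitrato (NO3, -1), 2 isothiocyanato (NCS, -1). Ligand charge sum = -4.
With Pt in oxidation state +2, the complex ion is [Pt...]^2−.
Charge balance with calcium (+2) requires 1 complex ion per 1 calcium.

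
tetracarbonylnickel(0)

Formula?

[Ni(CO)4]

Ligands: 4 carbonyl (CO, neutral). Ligand charge sum = 0.
With Ni in oxidation state 0, the complex ion is [Ni...].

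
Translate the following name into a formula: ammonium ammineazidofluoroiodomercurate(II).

Ligands: 1 iodo (I, -1), 1 fluoro (F, -1), 1 azido (N3, -1), 1 ammine (NH3, neutral). Ligand charge sum = -3.
Charge balance with ammonium (+1) requires 1 complex ion per 1 ammonium.

NH4[HgFI(N3)(NH3)]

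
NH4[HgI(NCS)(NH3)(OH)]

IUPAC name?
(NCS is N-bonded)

ammonium amminehydroxoiodoisothiocyanatomercurate(II)

The 1 ammonium counter-ion carries a total charge of +1, so each complex ion is 1−.
Ligand charges: 1×isothiocyanato (-1 each), 1×hydroxo (-1 each), 1×iodo (-1 each), 1×ammine (neutral); total -3. So Hg + (-3) = 1−, giving Hg = +2.
Ligands are named alphabetically: ammine before hydroxo before iodo before isothiocyanato.
The complex ion is anionic, so mercury takes the -ate form mercurate(II).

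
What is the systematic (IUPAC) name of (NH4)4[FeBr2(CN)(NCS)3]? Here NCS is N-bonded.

ammonium dibromocyanotriisothiocyanatoferrate(II)

The 4 ammonium counter-ions carry a total charge of +4, so each complex ion is 4−.
Ligand charges: 3×isothiocyanato (-1 each), 2×bromo (-1 each), 1×cyano (-1 each); total -6. So Fe + (-6) = 4−, giving Fe = +2.
The complex ion is anionic, so iron takes the -ate form ferrate(II).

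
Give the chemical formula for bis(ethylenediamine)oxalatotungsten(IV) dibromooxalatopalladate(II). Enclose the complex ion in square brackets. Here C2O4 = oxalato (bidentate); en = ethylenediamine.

Cation [W…]: ligand charges -2, W(IV) ⇒ ion charge 2+.
Anion [Pd…]: ligand charges -4, Pd(II) ⇒ ion charge 2−.

[W(C2O4)(en)2][PdBr2(C2O4)]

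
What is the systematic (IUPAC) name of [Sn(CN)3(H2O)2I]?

There is no counter-ion, so the complex is neutral overall.
Ligand charges: 2×aqua (neutral), 1×iodo (-1 each), 3×cyano (-1 each); total -4. So Sn + (-4) = 0, giving Sn = +4.
Ligands are named alphabetically: aqua before cyano before iodo.

diaquatricyanoiodotin(IV)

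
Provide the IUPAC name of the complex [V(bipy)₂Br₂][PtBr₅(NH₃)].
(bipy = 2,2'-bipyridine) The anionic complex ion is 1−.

bis(2,2'-bipyridine)dibromovanadium(III) amminepentabromoplatinate(IV)

Both ions are complex: the cation is named first with the plain metal name, the anion second with the -ate form; each ion's ligands are alphabetised independently.
The complex anion is given as 1−; its ligand charges sum to -5, so Pt = +4.
A 1:1 salt means the cation carries the equal and opposite charge, 1+.
Cation: ligand charges sum to -2; for the ion to be 1+, V = +3.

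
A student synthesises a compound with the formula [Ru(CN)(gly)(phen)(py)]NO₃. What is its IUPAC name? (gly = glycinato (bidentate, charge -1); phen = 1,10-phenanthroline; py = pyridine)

The 1 nitrate counter-ion carries a total charge of -1, so each complex ion is 1+.
Ligand charges: 1×cyano (-1 each), 1×glycinato (-1 each), 1×1,10-phenanthroline (neutral), 1×pyridine (neutral); total -2. So Ru + (-2) = 1+, giving Ru = +3.
Ligands are named alphabetically: cyano before glycinato before phenanthroline before pyridine.

cyano(glycinato)(1,10-phenanthroline)(pyridine)ruthenium(III) nitrate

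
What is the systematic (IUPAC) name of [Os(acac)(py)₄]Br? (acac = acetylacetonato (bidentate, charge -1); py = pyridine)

The 1 bromide counter-ion carries a total charge of -1, so each complex ion is 1+.
Ligand charges: 1×acetylacetonato (-1 each), 4×pyridine (neutral); total -1. So Os + (-1) = 1+, giving Os = +2.
Ligands are named alphabetically: acetylacetonato before pyridine.

(acetylacetonato)tetrakis(pyridine)osmium(II) bromide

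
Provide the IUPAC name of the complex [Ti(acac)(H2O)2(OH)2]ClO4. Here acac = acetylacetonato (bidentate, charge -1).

The 1 perchlorate counter-ion carries a total charge of -1, so each complex ion is 1+.
Ligand charges: 1×acetylacetonato (-1 each), 2×hydroxo (-1 each), 2×aqua (neutral); total -3. So Ti + (-3) = 1+, giving Ti = +4.
Ligands are named alphabetically: acetylacetonato before aqua before hydroxo.

(acetylacetonato)diaquadihydroxotitanium(IV) perchlorate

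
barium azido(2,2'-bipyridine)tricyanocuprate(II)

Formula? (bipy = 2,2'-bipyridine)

Ba[Cu(bipy)(CN)3(N3)]

Ligands: 3 cyano (CN, -1), 1 2,2'-bipyridine (bipy, neutral), 1 azido (N3, -1). Ligand charge sum = -4.
With Cu in oxidation state +2, the complex ion is [Cu...]^2−.
Charge balance with barium (+2) requires 1 complex ion per 1 barium.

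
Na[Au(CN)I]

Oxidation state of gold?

1 sodium outside the brackets (+1 each) → the complex ion is 1−.
Ligand charges: 1×I = -1; 1×CN = -1; sum -2.
Au + (-2) = 1− ⇒ Au is +1.

+1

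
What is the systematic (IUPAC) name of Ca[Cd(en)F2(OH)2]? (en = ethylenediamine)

The 1 calcium counter-ion carries a total charge of +2, so each complex ion is 2−.
Ligand charges: 2×fluoro (-1 each), 1×ethylenediamine (neutral), 2×hydroxo (-1 each); total -4. So Cd + (-4) = 2−, giving Cd = +2.
The complex ion is anionic, so cadmium takes the -ate form cadmate(II).

calcium (ethylenediamine)difluorodihydroxocadmate(II)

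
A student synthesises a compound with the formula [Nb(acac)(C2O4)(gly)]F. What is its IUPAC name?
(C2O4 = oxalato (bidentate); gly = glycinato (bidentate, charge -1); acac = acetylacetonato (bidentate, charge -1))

(acetylacetonato)(glycinato)oxalatoniobium(V) fluoride

The 1 fluoride counter-ion carries a total charge of -1, so each complex ion is 1+.
Ligand charges: 1×oxalato (-2 each), 1×glycinato (-1 each), 1×acetylacetonato (-1 each); total -4. So Nb + (-4) = 1+, giving Nb = +5.
Ligands are named alphabetically: acetylacetonato before glycinato before oxalato.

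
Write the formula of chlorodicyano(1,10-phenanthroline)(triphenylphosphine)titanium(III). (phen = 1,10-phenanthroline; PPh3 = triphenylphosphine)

[TiCl(CN)2(phen)(PPh3)]

Ligands: 1 1,10-phenanthroline (phen, neutral), 2 cyano (CN, -1), 1 triphenylphosphine (PPh3, neutral), 1 chloro (Cl, -1). Ligand charge sum = -3.
With Ti in oxidation state +3, the complex ion is [Ti...].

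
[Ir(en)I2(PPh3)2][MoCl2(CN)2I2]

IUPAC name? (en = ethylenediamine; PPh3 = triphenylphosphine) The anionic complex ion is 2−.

(ethylenediamine)diiodobis(triphenylphosphine)iridium(IV) dichlorodicyanodiiodomolybdate(IV)

Both ions are complex: the cation is named first with the plain metal name, the anion second with the -ate form; each ion's ligands are alphabetised independently.
The complex anion is given as 2−; its ligand charges sum to -6, so Mo = +4.
A 1:1 salt means the cation carries the equal and opposite charge, 2+.
Cation: ligand charges sum to -2; for the ion to be 2+, Ir = +4.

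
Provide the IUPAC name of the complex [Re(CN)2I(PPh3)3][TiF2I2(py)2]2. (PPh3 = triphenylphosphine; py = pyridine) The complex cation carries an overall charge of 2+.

Both ions are complex: the cation is named first with the plain metal name, the anion second with the -ate form; each ion's ligands are alphabetised independently.
The complex cation is given as 2+; its ligand charges sum to -3, so Re = +5.
With 2 anions per cation, each anion must be 2/2 = 1−.
Anion: ligand charges sum to -4; for the ion to be 1−, Ti = +3.

dicyanoiodotris(triphenylphosphine)rhenium(V) difluorodiiodobis(pyridine)titanate(III)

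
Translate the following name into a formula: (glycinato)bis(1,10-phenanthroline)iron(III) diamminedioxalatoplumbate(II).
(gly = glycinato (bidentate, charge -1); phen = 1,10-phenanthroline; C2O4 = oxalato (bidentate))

Cation [Fe…]: ligand charges -1, Fe(III) ⇒ ion charge 2+.
Anion [Pb…]: ligand charges -4, Pb(II) ⇒ ion charge 2−.
One 2+ cation balances one 2− anion.

[Fe(gly)(phen)2][Pb(C2O4)2(NH3)2]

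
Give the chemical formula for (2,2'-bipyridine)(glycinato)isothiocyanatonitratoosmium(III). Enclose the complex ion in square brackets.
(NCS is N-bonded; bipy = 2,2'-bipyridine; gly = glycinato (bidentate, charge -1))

Ligands: 1 nitrato (NO3, -1), 1 isothiocyanato (NCS, -1), 1 2,2'-bipyridine (bipy, neutral), 1 glycinato (gly, -1). Ligand charge sum = -3.
With Os in oxidation state +3, the complex ion is [Os...].

[Os(bipy)(gly)(NCS)(NO3)]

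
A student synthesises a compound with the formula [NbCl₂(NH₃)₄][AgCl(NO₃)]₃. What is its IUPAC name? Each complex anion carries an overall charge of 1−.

tetraamminedichloroniobium(V) chloronitratoargentate(I)

Both ions are complex: the cation is named first with the plain metal name, the anion second with the -ate form; each ion's ligands are alphabetised independently.
The complex anion is given as 1−; its ligand charges sum to -2, so Ag = +1.
With 3 anions per cation, the cation must be 3×1 = 3+.
Cation: ligand charges sum to -2; for the ion to be 3+, Nb = +5.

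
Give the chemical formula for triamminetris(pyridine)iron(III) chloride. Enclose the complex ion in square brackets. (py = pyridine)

Ligands: 3 pyridine (py, neutral), 3 ammine (NH3, neutral). Ligand charge sum = 0.
Charge balance with chloride (-1) requires 1 complex ion per 3 chloride.

[Fe(NH3)3(py)3]Cl3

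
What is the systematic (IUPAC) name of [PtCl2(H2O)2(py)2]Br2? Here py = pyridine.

The 2 bromide counter-ions carry a total charge of -2, so each complex ion is 2+.
Ligand charges: 2×chloro (-1 each), 2×pyridine (neutral), 2×aqua (neutral); total -2. So Pt + (-2) = 2+, giving Pt = +4.
Ligands are named alphabetically: aqua before chloro before pyridine.

diaquadichlorobis(pyridine)platinum(IV) bromide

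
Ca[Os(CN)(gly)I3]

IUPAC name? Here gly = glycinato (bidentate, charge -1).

calcium cyano(glycinato)triiodoosmate(III)

The 1 calcium counter-ion carries a total charge of +2, so each complex ion is 2−.
Ligand charges: 1×cyano (-1 each), 1×glycinato (-1 each), 3×iodo (-1 each); total -5. So Os + (-5) = 2−, giving Os = +3.
Ligands are named alphabetically: cyano before glycinato before iodo.
The complex ion is anionic, so osmium takes the -ate form osmate(III).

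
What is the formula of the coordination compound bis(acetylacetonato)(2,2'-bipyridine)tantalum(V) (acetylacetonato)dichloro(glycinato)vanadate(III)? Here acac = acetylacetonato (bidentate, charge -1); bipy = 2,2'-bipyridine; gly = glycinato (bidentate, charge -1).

[Ta(acac)2(bipy)][V(acac)Cl2(gly)]3

Cation [Ta…]: ligand charges -2, Ta(V) ⇒ ion charge 3+.
Anion [V…]: ligand charges -4, V(III) ⇒ ion charge 1−.
One 3+ cation requires 3 of the 1− anion.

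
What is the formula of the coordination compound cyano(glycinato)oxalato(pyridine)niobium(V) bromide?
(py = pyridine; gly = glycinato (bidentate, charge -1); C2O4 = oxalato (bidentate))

[Nb(C2O4)(CN)(gly)(py)]Br

Ligands: 1 pyridine (py, neutral), 1 glycinato (gly, -1), 1 oxalato (C2O4, -2), 1 cyano (CN, -1). Ligand charge sum = -4.
Charge balance with bromide (-1) requires 1 complex ion per 1 bromide.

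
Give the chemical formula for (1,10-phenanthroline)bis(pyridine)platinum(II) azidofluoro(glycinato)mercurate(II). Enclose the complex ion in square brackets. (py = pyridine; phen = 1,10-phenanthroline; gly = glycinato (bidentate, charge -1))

[Pt(phen)(py)2][HgF(gly)(N3)]2

Cation [Pt…]: ligand charges 0, Pt(II) ⇒ ion charge 2+.
Anion [Hg…]: ligand charges -3, Hg(II) ⇒ ion charge 1−.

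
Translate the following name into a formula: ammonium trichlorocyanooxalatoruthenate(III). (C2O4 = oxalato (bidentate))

(NH4)3[Ru(C2O4)Cl3(CN)]

Ligands: 3 chloro (Cl, -1), 1 cyano (CN, -1), 1 oxalato (C2O4, -2). Ligand charge sum = -6.
Charge balance with ammonium (+1) requires 1 complex ion per 3 ammonium.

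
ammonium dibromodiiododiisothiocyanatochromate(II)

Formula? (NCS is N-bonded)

(NH4)4[CrBr2I2(NCS)2]

Ligands: 2 isothiocyanato (NCS, -1), 2 iodo (I, -1), 2 bromo (Br, -1). Ligand charge sum = -6.
With Cr in oxidation state +2, the complex ion is [Cr...]^4−.
Charge balance with ammonium (+1) requires 1 complex ion per 4 ammonium.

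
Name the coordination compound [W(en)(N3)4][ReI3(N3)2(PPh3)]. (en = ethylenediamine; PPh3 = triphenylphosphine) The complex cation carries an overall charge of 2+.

The complex cation is given as 2+; its ligand charges sum to -4, so W = +6.
A 1:1 salt means the anion carries the equal and opposite charge, 2−.
Anion: ligand charges sum to -5; for the ion to be 2−, Re = +3.

tetraazido(ethylenediamine)tungsten(VI) diazidotriiodo(triphenylphosphine)rhenate(III)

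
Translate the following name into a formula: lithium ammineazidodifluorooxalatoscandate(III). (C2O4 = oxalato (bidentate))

Li2[Sc(C2O4)F2(N3)(NH3)]

Ligands: 2 fluoro (F, -1), 1 ammine (NH3, neutral), 1 azido (N3, -1), 1 oxalato (C2O4, -2). Ligand charge sum = -5.
With Sc in oxidation state +3, the complex ion is [Sc...]^2−.
Charge balance with lithium (+1) requires 1 complex ion per 2 lithium.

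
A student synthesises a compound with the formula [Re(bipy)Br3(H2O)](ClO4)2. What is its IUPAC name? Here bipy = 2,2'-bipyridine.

aqua(2,2'-bipyridine)tribromorhenium(V) perchlorate

The 2 perchlorate counter-ions carry a total charge of -2, so each complex ion is 2+.
Ligand charges: 1×aqua (neutral), 3×bromo (-1 each), 1×2,2'-bipyridine (neutral); total -3. So Re + (-3) = 2+, giving Re = +5.
Ligands are named alphabetically: aqua before bipyridine before bromo.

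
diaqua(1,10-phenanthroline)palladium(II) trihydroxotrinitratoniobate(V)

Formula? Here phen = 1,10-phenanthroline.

Cation [Pd…]: ligand charges 0, Pd(II) ⇒ ion charge 2+.
Anion [Nb…]: ligand charges -6, Nb(V) ⇒ ion charge 1−.
One 2+ cation requires 2 of the 1− anion.

[Pd(H2O)2(phen)][Nb(NO3)3(OH)3]2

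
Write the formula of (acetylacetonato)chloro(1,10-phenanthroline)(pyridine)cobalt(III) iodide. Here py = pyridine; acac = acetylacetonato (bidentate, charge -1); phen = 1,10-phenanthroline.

[Co(acac)Cl(phen)(py)]I

Ligands: 1 chloro (Cl, -1), 1 pyridine (py, neutral), 1 acetylacetonato (acac, -1), 1 1,10-phenanthroline (phen, neutral). Ligand charge sum = -2.
With Co in oxidation state +3, the complex ion is [Co...]^1+.
Charge balance with iodide (-1) requires 1 complex ion per 1 iodide.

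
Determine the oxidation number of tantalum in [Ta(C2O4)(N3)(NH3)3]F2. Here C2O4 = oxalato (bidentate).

+5

2 fluoride outside the brackets (-1 each) → the complex ion is 2+.
Ligand charges: 3×NH3 neutral; 1×N3 = -1; 1×C2O4 = -2; sum -3.
Ta + (-3) = 2+ ⇒ Ta is +5.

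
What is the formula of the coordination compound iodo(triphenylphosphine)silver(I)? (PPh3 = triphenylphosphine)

Ligands: 1 iodo (I, -1), 1 triphenylphosphine (PPh3, neutral). Ligand charge sum = -1.
With Ag in oxidation state +1, the complex ion is [Ag...].

[AgI(PPh3)]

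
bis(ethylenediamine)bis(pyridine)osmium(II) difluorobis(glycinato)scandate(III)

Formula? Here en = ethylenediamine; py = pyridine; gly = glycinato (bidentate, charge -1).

[Os(en)2(py)2][ScF2(gly)2]2

Cation [Os…]: ligand charges 0, Os(II) ⇒ ion charge 2+.
Anion [Sc…]: ligand charges -4, Sc(III) ⇒ ion charge 1−.
One 2+ cation requires 2 of the 1− anion.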